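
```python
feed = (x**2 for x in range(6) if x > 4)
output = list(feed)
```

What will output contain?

Step 1: For range(6), keep x > 4, then square:
  x=0: 0 <= 4, excluded
  x=1: 1 <= 4, excluded
  x=2: 2 <= 4, excluded
  x=3: 3 <= 4, excluded
  x=4: 4 <= 4, excluded
  x=5: 5 > 4, yield 5**2 = 25
Therefore output = [25].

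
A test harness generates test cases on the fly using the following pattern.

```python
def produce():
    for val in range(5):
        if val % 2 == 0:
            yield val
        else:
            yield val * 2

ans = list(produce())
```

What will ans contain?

Step 1: For each val in range(5), yield val if even, else val*2:
  val=0 (even): yield 0
  val=1 (odd): yield 1*2 = 2
  val=2 (even): yield 2
  val=3 (odd): yield 3*2 = 6
  val=4 (even): yield 4
Therefore ans = [0, 2, 2, 6, 4].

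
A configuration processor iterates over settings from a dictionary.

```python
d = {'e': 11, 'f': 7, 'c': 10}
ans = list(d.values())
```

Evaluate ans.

Step 1: d.values() returns the dictionary values in insertion order.
Therefore ans = [11, 7, 10].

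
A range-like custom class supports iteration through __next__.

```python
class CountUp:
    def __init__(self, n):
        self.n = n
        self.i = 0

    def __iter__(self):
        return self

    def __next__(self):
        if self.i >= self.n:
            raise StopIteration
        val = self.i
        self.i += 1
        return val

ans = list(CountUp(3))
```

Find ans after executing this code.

Step 1: CountUp(3) creates an iterator counting 0 to 2.
Step 2: list() consumes all values: [0, 1, 2].
Therefore ans = [0, 1, 2].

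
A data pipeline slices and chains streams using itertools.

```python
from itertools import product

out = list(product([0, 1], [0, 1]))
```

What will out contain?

Step 1: product([0, 1], [0, 1]) gives all pairs:
  (0, 0)
  (0, 1)
  (1, 0)
  (1, 1)
Therefore out = [(0, 0), (0, 1), (1, 0), (1, 1)].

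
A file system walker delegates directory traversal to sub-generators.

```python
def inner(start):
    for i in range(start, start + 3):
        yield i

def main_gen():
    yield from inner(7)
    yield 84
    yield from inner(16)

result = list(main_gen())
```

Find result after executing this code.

Step 1: main_gen() delegates to inner(7):
  yield 7
  yield 8
  yield 9
Step 2: yield 84
Step 3: Delegates to inner(16):
  yield 16
  yield 17
  yield 18
Therefore result = [7, 8, 9, 84, 16, 17, 18].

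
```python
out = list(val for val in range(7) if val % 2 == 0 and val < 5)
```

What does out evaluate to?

Step 1: Filter range(7) where val % 2 == 0 and val < 5:
  val=0: both conditions met, included
  val=1: excluded (1 % 2 != 0)
  val=2: both conditions met, included
  val=3: excluded (3 % 2 != 0)
  val=4: both conditions met, included
  val=5: excluded (5 % 2 != 0, 5 >= 5)
  val=6: excluded (6 >= 5)
Therefore out = [0, 2, 4].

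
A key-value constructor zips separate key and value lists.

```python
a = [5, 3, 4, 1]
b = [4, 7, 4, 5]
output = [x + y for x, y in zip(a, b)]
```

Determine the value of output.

Step 1: Add corresponding elements:
  5 + 4 = 9
  3 + 7 = 10
  4 + 4 = 8
  1 + 5 = 6
Therefore output = [9, 10, 8, 6].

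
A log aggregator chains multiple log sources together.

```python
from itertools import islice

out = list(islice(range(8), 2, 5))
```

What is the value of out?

Step 1: islice(range(8), 2, 5) takes elements at indices [2, 5).
Step 2: Elements: [2, 3, 4].
Therefore out = [2, 3, 4].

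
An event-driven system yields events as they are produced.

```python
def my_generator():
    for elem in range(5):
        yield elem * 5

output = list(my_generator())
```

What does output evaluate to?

Step 1: For each elem in range(5), yield elem * 5:
  elem=0: yield 0 * 5 = 0
  elem=1: yield 1 * 5 = 5
  elem=2: yield 2 * 5 = 10
  elem=3: yield 3 * 5 = 15
  elem=4: yield 4 * 5 = 20
Therefore output = [0, 5, 10, 15, 20].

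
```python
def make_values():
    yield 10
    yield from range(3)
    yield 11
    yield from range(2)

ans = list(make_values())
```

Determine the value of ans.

Step 1: Trace yields in order:
  yield 10
  yield 0
  yield 1
  yield 2
  yield 11
  yield 0
  yield 1
Therefore ans = [10, 0, 1, 2, 11, 0, 1].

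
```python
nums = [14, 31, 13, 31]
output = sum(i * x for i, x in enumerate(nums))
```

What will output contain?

Step 1: Compute i * x for each (i, x) in enumerate([14, 31, 13, 31]):
  i=0, x=14: 0*14 = 0
  i=1, x=31: 1*31 = 31
  i=2, x=13: 2*13 = 26
  i=3, x=31: 3*31 = 93
Step 2: sum = 0 + 31 + 26 + 93 = 150.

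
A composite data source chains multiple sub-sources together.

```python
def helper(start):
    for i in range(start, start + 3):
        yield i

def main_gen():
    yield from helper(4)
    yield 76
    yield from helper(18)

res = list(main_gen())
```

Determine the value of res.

Step 1: main_gen() delegates to helper(4):
  yield 4
  yield 5
  yield 6
Step 2: yield 76
Step 3: Delegates to helper(18):
  yield 18
  yield 19
  yield 20
Therefore res = [4, 5, 6, 76, 18, 19, 20].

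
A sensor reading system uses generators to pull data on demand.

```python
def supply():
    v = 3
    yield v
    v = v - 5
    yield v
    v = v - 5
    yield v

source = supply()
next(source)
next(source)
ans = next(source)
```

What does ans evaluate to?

Step 1: Trace through generator execution:
  Yield 1: v starts at 3, yield 3
  Yield 2: v = 3 - 5 = -2, yield -2
  Yield 3: v = -2 - 5 = -7, yield -7
Step 2: First next() gets 3, second next() gets the second value, third next() yields -7.
Therefore ans = -7.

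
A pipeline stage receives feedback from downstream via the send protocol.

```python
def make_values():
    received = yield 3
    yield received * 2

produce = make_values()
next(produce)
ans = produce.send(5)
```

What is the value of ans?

Step 1: next(produce) advances to first yield, producing 3.
Step 2: send(5) resumes, received = 5.
Step 3: yield received * 2 = 5 * 2 = 10.
Therefore ans = 10.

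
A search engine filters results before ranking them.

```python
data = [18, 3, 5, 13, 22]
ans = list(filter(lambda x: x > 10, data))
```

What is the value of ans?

Step 1: Filter elements > 10:
  18: kept
  3: removed
  5: removed
  13: kept
  22: kept
Therefore ans = [18, 13, 22].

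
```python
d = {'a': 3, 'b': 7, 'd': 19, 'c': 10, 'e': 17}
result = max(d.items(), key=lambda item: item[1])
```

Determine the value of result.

Step 1: Find item with maximum value:
  ('a', 3)
  ('b', 7)
  ('d', 19)
  ('c', 10)
  ('e', 17)
Step 2: Maximum value is 19 at key 'd'.
Therefore result = ('d', 19).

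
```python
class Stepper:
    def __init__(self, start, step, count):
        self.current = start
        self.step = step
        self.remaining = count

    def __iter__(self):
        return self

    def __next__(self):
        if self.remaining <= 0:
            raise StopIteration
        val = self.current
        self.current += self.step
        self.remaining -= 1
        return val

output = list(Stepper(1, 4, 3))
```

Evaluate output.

Step 1: Stepper starts at 1, increments by 4, for 3 steps:
  Yield 1, then current += 4
  Yield 5, then current += 4
  Yield 9, then current += 4
Therefore output = [1, 5, 9].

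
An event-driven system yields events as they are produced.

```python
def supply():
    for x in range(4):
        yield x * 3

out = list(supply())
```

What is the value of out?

Step 1: For each x in range(4), yield x * 3:
  x=0: yield 0 * 3 = 0
  x=1: yield 1 * 3 = 3
  x=2: yield 2 * 3 = 6
  x=3: yield 3 * 3 = 9
Therefore out = [0, 3, 6, 9].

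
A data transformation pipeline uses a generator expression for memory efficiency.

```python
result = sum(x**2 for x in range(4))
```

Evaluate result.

Step 1: Compute x**2 for each x in range(4):
  x=0: 0**2 = 0
  x=1: 1**2 = 1
  x=2: 2**2 = 4
  x=3: 3**2 = 9
Step 2: sum = 0 + 1 + 4 + 9 = 14.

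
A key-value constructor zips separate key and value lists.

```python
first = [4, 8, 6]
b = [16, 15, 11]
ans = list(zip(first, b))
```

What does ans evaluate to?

Step 1: zip pairs elements at same index:
  Index 0: (4, 16)
  Index 1: (8, 15)
  Index 2: (6, 11)
Therefore ans = [(4, 16), (8, 15), (6, 11)].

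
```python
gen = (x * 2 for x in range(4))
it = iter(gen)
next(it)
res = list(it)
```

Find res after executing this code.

Step 1: Generator produces [0, 2, 4, 6].
Step 2: next(it) consumes first element (0).
Step 3: list(it) collects remaining: [2, 4, 6].
Therefore res = [2, 4, 6].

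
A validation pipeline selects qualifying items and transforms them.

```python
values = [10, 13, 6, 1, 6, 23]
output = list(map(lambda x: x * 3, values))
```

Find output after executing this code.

Step 1: Apply lambda x: x * 3 to each element:
  10 -> 30
  13 -> 39
  6 -> 18
  1 -> 3
  6 -> 18
  23 -> 69
Therefore output = [30, 39, 18, 3, 18, 69].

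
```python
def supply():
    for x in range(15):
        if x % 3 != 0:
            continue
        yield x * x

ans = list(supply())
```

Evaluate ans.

Step 1: Only yield x**2 when x is divisible by 3:
  x=0: 0 % 3 == 0, yield 0**2 = 0
  x=3: 3 % 3 == 0, yield 3**2 = 9
  x=6: 6 % 3 == 0, yield 6**2 = 36
  x=9: 9 % 3 == 0, yield 9**2 = 81
  x=12: 12 % 3 == 0, yield 12**2 = 144
Therefore ans = [0, 9, 36, 81, 144].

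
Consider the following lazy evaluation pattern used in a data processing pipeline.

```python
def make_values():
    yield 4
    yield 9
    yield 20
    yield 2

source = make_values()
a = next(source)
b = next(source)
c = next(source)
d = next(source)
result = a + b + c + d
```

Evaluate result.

Step 1: Create generator and consume all values:
  a = next(source) = 4
  b = next(source) = 9
  c = next(source) = 20
  d = next(source) = 2
Step 2: result = 4 + 9 + 20 + 2 = 35.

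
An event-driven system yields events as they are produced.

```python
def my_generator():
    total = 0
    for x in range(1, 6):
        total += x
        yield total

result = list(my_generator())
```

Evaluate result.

Step 1: Generator accumulates running sum:
  x=1: total = 1, yield 1
  x=2: total = 3, yield 3
  x=3: total = 6, yield 6
  x=4: total = 10, yield 10
  x=5: total = 15, yield 15
Therefore result = [1, 3, 6, 10, 15].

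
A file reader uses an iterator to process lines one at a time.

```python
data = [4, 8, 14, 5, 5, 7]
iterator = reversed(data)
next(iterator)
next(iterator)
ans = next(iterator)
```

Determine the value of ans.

Step 1: reversed([4, 8, 14, 5, 5, 7]) gives iterator: [7, 5, 5, 14, 8, 4].
Step 2: First next() = 7, second next() = 5.
Step 3: Third next() = 5.
Therefore ans = 5.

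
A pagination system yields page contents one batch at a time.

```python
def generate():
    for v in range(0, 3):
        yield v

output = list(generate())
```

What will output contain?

Step 1: The generator yields each value from range(0, 3).
Step 2: list() consumes all yields: [0, 1, 2].
Therefore output = [0, 1, 2].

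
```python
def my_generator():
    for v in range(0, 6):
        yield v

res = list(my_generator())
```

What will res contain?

Step 1: The generator yields each value from range(0, 6).
Step 2: list() consumes all yields: [0, 1, 2, 3, 4, 5].
Therefore res = [0, 1, 2, 3, 4, 5].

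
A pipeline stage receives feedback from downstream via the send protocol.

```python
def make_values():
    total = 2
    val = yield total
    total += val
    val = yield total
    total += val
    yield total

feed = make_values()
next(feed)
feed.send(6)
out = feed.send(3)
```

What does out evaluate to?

Step 1: next() -> yield total=2.
Step 2: send(6) -> val=6, total = 2+6 = 8, yield 8.
Step 3: send(3) -> val=3, total = 8+3 = 11, yield 11.
Therefore out = 11.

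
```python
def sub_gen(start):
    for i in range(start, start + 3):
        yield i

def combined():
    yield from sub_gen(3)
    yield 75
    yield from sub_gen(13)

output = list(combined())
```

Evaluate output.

Step 1: combined() delegates to sub_gen(3):
  yield 3
  yield 4
  yield 5
Step 2: yield 75
Step 3: Delegates to sub_gen(13):
  yield 13
  yield 14
  yield 15
Therefore output = [3, 4, 5, 75, 13, 14, 15].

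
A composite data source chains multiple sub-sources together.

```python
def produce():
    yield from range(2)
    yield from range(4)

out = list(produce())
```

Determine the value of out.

Step 1: Trace yields in order:
  yield 0
  yield 1
  yield 0
  yield 1
  yield 2
  yield 3
Therefore out = [0, 1, 0, 1, 2, 3].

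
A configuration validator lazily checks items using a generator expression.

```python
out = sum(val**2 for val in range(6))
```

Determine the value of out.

Step 1: Compute val**2 for each val in range(6):
  val=0: 0**2 = 0
  val=1: 1**2 = 1
  val=2: 2**2 = 4
  val=3: 3**2 = 9
  val=4: 4**2 = 16
  val=5: 5**2 = 25
Step 2: sum = 0 + 1 + 4 + 9 + 16 + 25 = 55.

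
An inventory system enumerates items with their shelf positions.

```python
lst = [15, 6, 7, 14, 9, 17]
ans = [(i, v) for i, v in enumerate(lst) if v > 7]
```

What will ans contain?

Step 1: Filter enumerate([15, 6, 7, 14, 9, 17]) keeping v > 7:
  (0, 15): 15 > 7, included
  (1, 6): 6 <= 7, excluded
  (2, 7): 7 <= 7, excluded
  (3, 14): 14 > 7, included
  (4, 9): 9 > 7, included
  (5, 17): 17 > 7, included
Therefore ans = [(0, 15), (3, 14), (4, 9), (5, 17)].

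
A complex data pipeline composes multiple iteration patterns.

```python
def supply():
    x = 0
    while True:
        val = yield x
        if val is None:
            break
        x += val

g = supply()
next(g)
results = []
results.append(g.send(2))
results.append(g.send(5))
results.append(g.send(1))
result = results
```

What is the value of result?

Step 1: next(g) -> yield 0.
Step 2: send(2) -> x = 2, yield 2.
Step 3: send(5) -> x = 7, yield 7.
Step 4: send(1) -> x = 8, yield 8.
Therefore result = [2, 7, 8].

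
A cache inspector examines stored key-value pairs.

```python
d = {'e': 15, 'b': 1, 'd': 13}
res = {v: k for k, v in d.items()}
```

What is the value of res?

Step 1: Invert dict (swap keys and values):
  'e': 15 -> 15: 'e'
  'b': 1 -> 1: 'b'
  'd': 13 -> 13: 'd'
Therefore res = {15: 'e', 1: 'b', 13: 'd'}.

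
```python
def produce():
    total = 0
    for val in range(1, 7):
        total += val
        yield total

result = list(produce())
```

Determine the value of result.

Step 1: Generator accumulates running sum:
  val=1: total = 1, yield 1
  val=2: total = 3, yield 3
  val=3: total = 6, yield 6
  val=4: total = 10, yield 10
  val=5: total = 15, yield 15
  val=6: total = 21, yield 21
Therefore result = [1, 3, 6, 10, 15, 21].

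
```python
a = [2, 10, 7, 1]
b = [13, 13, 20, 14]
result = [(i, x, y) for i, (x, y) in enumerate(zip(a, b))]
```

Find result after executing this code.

Step 1: enumerate(zip(a, b)) gives index with paired elements:
  i=0: (2, 13)
  i=1: (10, 13)
  i=2: (7, 20)
  i=3: (1, 14)
Therefore result = [(0, 2, 13), (1, 10, 13), (2, 7, 20), (3, 1, 14)].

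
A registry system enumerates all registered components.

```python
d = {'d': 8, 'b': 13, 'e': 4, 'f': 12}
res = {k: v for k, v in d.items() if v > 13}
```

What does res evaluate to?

Step 1: Filter items where value > 13:
  'd': 8 <= 13: removed
  'b': 13 <= 13: removed
  'e': 4 <= 13: removed
  'f': 12 <= 13: removed
Therefore res = {}.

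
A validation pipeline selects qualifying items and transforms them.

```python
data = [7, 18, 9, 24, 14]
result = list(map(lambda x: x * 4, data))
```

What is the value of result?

Step 1: Apply lambda x: x * 4 to each element:
  7 -> 28
  18 -> 72
  9 -> 36
  24 -> 96
  14 -> 56
Therefore result = [28, 72, 36, 96, 56].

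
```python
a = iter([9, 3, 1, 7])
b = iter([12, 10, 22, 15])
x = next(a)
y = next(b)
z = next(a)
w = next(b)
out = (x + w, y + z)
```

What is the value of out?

Step 1: a iterates [9, 3, 1, 7], b iterates [12, 10, 22, 15].
Step 2: x = next(a) = 9, y = next(b) = 12.
Step 3: z = next(a) = 3, w = next(b) = 10.
Step 4: out = (9 + 10, 12 + 3) = (19, 15).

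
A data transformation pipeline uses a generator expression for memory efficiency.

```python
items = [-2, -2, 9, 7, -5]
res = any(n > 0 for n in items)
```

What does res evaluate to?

Step 1: Check n > 0 for each element in [-2, -2, 9, 7, -5]:
  -2 > 0: False
  -2 > 0: False
  9 > 0: True
  7 > 0: True
  -5 > 0: False
Step 2: any() returns True.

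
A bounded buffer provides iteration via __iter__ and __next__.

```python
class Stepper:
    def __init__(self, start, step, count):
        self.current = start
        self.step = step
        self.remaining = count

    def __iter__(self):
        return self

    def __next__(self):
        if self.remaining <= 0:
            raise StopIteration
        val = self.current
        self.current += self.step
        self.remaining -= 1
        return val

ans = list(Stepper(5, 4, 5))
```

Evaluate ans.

Step 1: Stepper starts at 5, increments by 4, for 5 steps:
  Yield 5, then current += 4
  Yield 9, then current += 4
  Yield 13, then current += 4
  Yield 17, then current += 4
  Yield 21, then current += 4
Therefore ans = [5, 9, 13, 17, 21].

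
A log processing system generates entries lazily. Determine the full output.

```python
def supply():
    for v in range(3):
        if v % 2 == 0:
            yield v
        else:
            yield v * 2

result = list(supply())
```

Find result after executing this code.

Step 1: For each v in range(3), yield v if even, else v*2:
  v=0 (even): yield 0
  v=1 (odd): yield 1*2 = 2
  v=2 (even): yield 2
Therefore result = [0, 2, 2].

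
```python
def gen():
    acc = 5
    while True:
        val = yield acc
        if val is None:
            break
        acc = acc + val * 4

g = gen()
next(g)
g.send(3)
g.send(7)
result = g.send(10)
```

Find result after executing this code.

Step 1: next() -> yield acc=5.
Step 2: send(3) -> val=3, acc = 5 + 3*4 = 17, yield 17.
Step 3: send(7) -> val=7, acc = 17 + 7*4 = 45, yield 45.
Step 4: send(10) -> val=10, acc = 45 + 10*4 = 85, yield 85.
Therefore result = 85.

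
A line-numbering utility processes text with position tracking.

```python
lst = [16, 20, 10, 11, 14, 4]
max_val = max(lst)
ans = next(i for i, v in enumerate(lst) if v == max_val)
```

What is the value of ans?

Step 1: max([16, 20, 10, 11, 14, 4]) = 20.
Step 2: Find first index where value == 20:
  Index 0: 16 != 20
  Index 1: 20 == 20, found!
Therefore ans = 1.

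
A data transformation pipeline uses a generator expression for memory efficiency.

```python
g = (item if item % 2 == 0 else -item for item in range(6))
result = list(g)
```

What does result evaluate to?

Step 1: For each item in range(6), yield item if even, else -item:
  item=0: even, yield 0
  item=1: odd, yield -1
  item=2: even, yield 2
  item=3: odd, yield -3
  item=4: even, yield 4
  item=5: odd, yield -5
Therefore result = [0, -1, 2, -3, 4, -5].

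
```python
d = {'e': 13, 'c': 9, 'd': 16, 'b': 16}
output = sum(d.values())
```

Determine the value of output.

Step 1: d.values() = [13, 9, 16, 16].
Step 2: sum = 54.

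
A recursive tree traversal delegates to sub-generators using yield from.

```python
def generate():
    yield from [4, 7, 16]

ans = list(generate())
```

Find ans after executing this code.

Step 1: yield from delegates to the iterable, yielding each element.
Step 2: Collected values: [4, 7, 16].
Therefore ans = [4, 7, 16].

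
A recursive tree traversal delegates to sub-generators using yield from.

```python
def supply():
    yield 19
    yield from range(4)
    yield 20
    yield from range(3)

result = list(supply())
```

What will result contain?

Step 1: Trace yields in order:
  yield 19
  yield 0
  yield 1
  yield 2
  yield 3
  yield 20
  yield 0
  yield 1
  yield 2
Therefore result = [19, 0, 1, 2, 3, 20, 0, 1, 2].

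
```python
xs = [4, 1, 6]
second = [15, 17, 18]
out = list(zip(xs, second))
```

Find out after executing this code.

Step 1: zip pairs elements at same index:
  Index 0: (4, 15)
  Index 1: (1, 17)
  Index 2: (6, 18)
Therefore out = [(4, 15), (1, 17), (6, 18)].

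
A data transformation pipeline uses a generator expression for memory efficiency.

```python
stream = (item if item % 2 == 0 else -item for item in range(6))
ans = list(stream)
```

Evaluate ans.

Step 1: For each item in range(6), yield item if even, else -item:
  item=0: even, yield 0
  item=1: odd, yield -1
  item=2: even, yield 2
  item=3: odd, yield -3
  item=4: even, yield 4
  item=5: odd, yield -5
Therefore ans = [0, -1, 2, -3, 4, -5].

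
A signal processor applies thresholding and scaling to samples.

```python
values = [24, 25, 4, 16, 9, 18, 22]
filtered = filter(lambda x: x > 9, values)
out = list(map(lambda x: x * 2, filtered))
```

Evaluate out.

Step 1: Filter values for elements > 9:
  24: kept
  25: kept
  4: removed
  16: kept
  9: removed
  18: kept
  22: kept
Step 2: Map x * 2 on filtered [24, 25, 16, 18, 22]:
  24 -> 48
  25 -> 50
  16 -> 32
  18 -> 36
  22 -> 44
Therefore out = [48, 50, 32, 36, 44].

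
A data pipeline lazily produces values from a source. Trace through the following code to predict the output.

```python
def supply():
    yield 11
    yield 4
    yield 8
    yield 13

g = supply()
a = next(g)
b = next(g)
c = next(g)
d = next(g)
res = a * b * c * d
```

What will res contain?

Step 1: Create generator and consume all values:
  a = next(g) = 11
  b = next(g) = 4
  c = next(g) = 8
  d = next(g) = 13
Step 2: res = 11 * 4 * 8 * 13 = 4576.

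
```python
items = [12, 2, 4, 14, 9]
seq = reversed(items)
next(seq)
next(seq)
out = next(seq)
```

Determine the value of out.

Step 1: reversed([12, 2, 4, 14, 9]) gives iterator: [9, 14, 4, 2, 12].
Step 2: First next() = 9, second next() = 14.
Step 3: Third next() = 4.
Therefore out = 4.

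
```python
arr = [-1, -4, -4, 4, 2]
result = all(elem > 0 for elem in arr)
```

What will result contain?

Step 1: Check elem > 0 for each element in [-1, -4, -4, 4, 2]:
  -1 > 0: False
  -4 > 0: False
  -4 > 0: False
  4 > 0: True
  2 > 0: True
Step 2: all() returns False.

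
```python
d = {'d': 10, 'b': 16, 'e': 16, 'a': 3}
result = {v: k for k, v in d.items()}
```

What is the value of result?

Step 1: Invert dict (swap keys and values):
  'd': 10 -> 10: 'd'
  'b': 16 -> 16: 'b'
  'e': 16 -> 16: 'e'
  'a': 3 -> 3: 'a'
Therefore result = {10: 'd', 16: 'e', 3: 'a'}.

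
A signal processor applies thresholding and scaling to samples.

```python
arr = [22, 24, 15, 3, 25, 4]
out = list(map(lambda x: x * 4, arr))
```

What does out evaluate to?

Step 1: Apply lambda x: x * 4 to each element:
  22 -> 88
  24 -> 96
  15 -> 60
  3 -> 12
  25 -> 100
  4 -> 16
Therefore out = [88, 96, 60, 12, 100, 16].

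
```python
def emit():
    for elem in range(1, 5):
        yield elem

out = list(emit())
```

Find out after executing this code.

Step 1: The generator yields each value from range(1, 5).
Step 2: list() consumes all yields: [1, 2, 3, 4].
Therefore out = [1, 2, 3, 4].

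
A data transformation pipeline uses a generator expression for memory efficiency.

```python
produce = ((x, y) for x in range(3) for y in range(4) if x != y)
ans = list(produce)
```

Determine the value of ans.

Step 1: Nested generator over range(3) x range(4) where x != y:
  (0, 0): excluded (x == y)
  (0, 1): included
  (0, 2): included
  (0, 3): included
  (1, 0): included
  (1, 1): excluded (x == y)
  (1, 2): included
  (1, 3): included
  (2, 0): included
  (2, 1): included
  (2, 2): excluded (x == y)
  (2, 3): included
Therefore ans = [(0, 1), (0, 2), (0, 3), (1, 0), (1, 2), (1, 3), (2, 0), (2, 1), (2, 3)].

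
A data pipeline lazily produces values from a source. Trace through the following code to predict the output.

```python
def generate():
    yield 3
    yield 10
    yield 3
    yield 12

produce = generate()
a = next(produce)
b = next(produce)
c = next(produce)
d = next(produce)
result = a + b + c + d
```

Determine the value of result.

Step 1: Create generator and consume all values:
  a = next(produce) = 3
  b = next(produce) = 10
  c = next(produce) = 3
  d = next(produce) = 12
Step 2: result = 3 + 10 + 3 + 12 = 28.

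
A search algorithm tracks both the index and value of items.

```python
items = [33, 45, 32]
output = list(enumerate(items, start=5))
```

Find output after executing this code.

Step 1: enumerate with start=5:
  (5, 33)
  (6, 45)
  (7, 32)
Therefore output = [(5, 33), (6, 45), (7, 32)].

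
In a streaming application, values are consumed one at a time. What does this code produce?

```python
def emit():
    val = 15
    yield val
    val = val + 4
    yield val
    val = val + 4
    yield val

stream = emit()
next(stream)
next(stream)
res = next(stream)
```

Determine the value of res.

Step 1: Trace through generator execution:
  Yield 1: val starts at 15, yield 15
  Yield 2: val = 15 + 4 = 19, yield 19
  Yield 3: val = 19 + 4 = 23, yield 23
Step 2: First next() gets 15, second next() gets the second value, third next() yields 23.
Therefore res = 23.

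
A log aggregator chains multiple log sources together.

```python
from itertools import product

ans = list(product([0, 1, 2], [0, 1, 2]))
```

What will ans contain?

Step 1: product([0, 1, 2], [0, 1, 2]) gives all pairs:
  (0, 0)
  (0, 1)
  (0, 2)
  (1, 0)
  (1, 1)
  (1, 2)
  (2, 0)
  (2, 1)
  (2, 2)
Therefore ans = [(0, 0), (0, 1), (0, 2), (1, 0), (1, 1), (1, 2), (2, 0), (2, 1), (2, 2)].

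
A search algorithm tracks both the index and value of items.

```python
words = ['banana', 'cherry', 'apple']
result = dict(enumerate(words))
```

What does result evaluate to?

Step 1: enumerate pairs indices with words:
  0 -> 'banana'
  1 -> 'cherry'
  2 -> 'apple'
Therefore result = {0: 'banana', 1: 'cherry', 2: 'apple'}.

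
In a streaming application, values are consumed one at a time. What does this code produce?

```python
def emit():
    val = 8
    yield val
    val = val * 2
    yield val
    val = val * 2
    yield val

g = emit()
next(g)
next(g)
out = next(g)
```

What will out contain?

Step 1: Trace through generator execution:
  Yield 1: val starts at 8, yield 8
  Yield 2: val = 8 * 2 = 16, yield 16
  Yield 3: val = 16 * 2 = 32, yield 32
Step 2: First next() gets 8, second next() gets the second value, third next() yields 32.
Therefore out = 32.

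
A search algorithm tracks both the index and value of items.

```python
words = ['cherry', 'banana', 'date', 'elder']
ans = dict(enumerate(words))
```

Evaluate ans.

Step 1: enumerate pairs indices with words:
  0 -> 'cherry'
  1 -> 'banana'
  2 -> 'date'
  3 -> 'elder'
Therefore ans = {0: 'cherry', 1: 'banana', 2: 'date', 3: 'elder'}.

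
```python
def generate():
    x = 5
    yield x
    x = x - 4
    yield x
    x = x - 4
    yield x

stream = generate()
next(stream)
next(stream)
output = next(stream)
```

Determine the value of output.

Step 1: Trace through generator execution:
  Yield 1: x starts at 5, yield 5
  Yield 2: x = 5 - 4 = 1, yield 1
  Yield 3: x = 1 - 4 = -3, yield -3
Step 2: First next() gets 5, second next() gets the second value, third next() yields -3.
Therefore output = -3.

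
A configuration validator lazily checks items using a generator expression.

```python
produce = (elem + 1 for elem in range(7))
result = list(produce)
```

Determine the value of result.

Step 1: For each elem in range(7), compute elem+1:
  elem=0: 0+1 = 1
  elem=1: 1+1 = 2
  elem=2: 2+1 = 3
  elem=3: 3+1 = 4
  elem=4: 4+1 = 5
  elem=5: 5+1 = 6
  elem=6: 6+1 = 7
Therefore result = [1, 2, 3, 4, 5, 6, 7].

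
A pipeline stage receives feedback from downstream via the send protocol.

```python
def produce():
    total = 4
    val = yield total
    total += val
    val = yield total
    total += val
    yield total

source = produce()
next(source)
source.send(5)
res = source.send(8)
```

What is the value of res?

Step 1: next() -> yield total=4.
Step 2: send(5) -> val=5, total = 4+5 = 9, yield 9.
Step 3: send(8) -> val=8, total = 9+8 = 17, yield 17.
Therefore res = 17.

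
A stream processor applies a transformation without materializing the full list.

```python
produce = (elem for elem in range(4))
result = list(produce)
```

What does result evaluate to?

Step 1: Generator expression iterates range(4): [0, 1, 2, 3].
Step 2: list() collects all values.
Therefore result = [0, 1, 2, 3].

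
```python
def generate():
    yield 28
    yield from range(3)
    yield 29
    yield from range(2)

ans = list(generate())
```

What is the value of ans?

Step 1: Trace yields in order:
  yield 28
  yield 0
  yield 1
  yield 2
  yield 29
  yield 0
  yield 1
Therefore ans = [28, 0, 1, 2, 29, 0, 1].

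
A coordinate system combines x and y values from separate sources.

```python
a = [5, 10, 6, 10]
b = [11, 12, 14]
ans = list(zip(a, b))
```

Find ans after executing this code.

Step 1: zip stops at shortest (len(a)=4, len(b)=3):
  Index 0: (5, 11)
  Index 1: (10, 12)
  Index 2: (6, 14)
Step 2: Last element of a (10) has no pair, dropped.
Therefore ans = [(5, 11), (10, 12), (6, 14)].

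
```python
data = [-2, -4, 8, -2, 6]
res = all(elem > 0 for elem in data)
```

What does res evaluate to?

Step 1: Check elem > 0 for each element in [-2, -4, 8, -2, 6]:
  -2 > 0: False
  -4 > 0: False
  8 > 0: True
  -2 > 0: False
  6 > 0: True
Step 2: all() returns False.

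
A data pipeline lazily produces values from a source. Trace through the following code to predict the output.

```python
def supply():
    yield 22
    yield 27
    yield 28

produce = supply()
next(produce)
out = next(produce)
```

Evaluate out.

Step 1: supply() creates a generator.
Step 2: next(produce) yields 22 (consumed and discarded).
Step 3: next(produce) yields 27, assigned to out.
Therefore out = 27.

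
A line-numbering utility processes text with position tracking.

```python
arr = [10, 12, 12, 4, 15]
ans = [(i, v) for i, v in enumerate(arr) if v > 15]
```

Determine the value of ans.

Step 1: Filter enumerate([10, 12, 12, 4, 15]) keeping v > 15:
  (0, 10): 10 <= 15, excluded
  (1, 12): 12 <= 15, excluded
  (2, 12): 12 <= 15, excluded
  (3, 4): 4 <= 15, excluded
  (4, 15): 15 <= 15, excluded
Therefore ans = [].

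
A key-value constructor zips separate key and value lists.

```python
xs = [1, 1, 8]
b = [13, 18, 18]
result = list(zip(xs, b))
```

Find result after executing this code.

Step 1: zip pairs elements at same index:
  Index 0: (1, 13)
  Index 1: (1, 18)
  Index 2: (8, 18)
Therefore result = [(1, 13), (1, 18), (8, 18)].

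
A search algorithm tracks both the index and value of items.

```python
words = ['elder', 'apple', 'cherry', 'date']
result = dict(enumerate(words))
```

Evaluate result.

Step 1: enumerate pairs indices with words:
  0 -> 'elder'
  1 -> 'apple'
  2 -> 'cherry'
  3 -> 'date'
Therefore result = {0: 'elder', 1: 'apple', 2: 'cherry', 3: 'date'}.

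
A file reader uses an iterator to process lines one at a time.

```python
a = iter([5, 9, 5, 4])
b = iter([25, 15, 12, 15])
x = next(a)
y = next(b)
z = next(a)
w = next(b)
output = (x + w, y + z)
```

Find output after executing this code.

Step 1: a iterates [5, 9, 5, 4], b iterates [25, 15, 12, 15].
Step 2: x = next(a) = 5, y = next(b) = 25.
Step 3: z = next(a) = 9, w = next(b) = 15.
Step 4: output = (5 + 15, 25 + 9) = (20, 34).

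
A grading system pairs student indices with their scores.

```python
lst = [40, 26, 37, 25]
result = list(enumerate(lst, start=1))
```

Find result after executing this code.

Step 1: enumerate with start=1:
  (1, 40)
  (2, 26)
  (3, 37)
  (4, 25)
Therefore result = [(1, 40), (2, 26), (3, 37), (4, 25)].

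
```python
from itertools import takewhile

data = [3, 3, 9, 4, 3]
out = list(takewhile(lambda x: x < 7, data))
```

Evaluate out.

Step 1: takewhile stops at first element >= 7:
  3 < 7: take
  3 < 7: take
  9 >= 7: stop
Therefore out = [3, 3].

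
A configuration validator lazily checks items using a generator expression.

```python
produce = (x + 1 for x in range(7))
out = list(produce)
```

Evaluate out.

Step 1: For each x in range(7), compute x+1:
  x=0: 0+1 = 1
  x=1: 1+1 = 2
  x=2: 2+1 = 3
  x=3: 3+1 = 4
  x=4: 4+1 = 5
  x=5: 5+1 = 6
  x=6: 6+1 = 7
Therefore out = [1, 2, 3, 4, 5, 6, 7].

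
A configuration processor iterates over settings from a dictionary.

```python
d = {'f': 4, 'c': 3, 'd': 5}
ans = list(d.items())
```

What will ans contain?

Step 1: d.items() returns (key, value) pairs in insertion order.
Therefore ans = [('f', 4), ('c', 3), ('d', 5)].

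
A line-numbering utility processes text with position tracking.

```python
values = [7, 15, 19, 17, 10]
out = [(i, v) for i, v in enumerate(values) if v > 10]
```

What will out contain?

Step 1: Filter enumerate([7, 15, 19, 17, 10]) keeping v > 10:
  (0, 7): 7 <= 10, excluded
  (1, 15): 15 > 10, included
  (2, 19): 19 > 10, included
  (3, 17): 17 > 10, included
  (4, 10): 10 <= 10, excluded
Therefore out = [(1, 15), (2, 19), (3, 17)].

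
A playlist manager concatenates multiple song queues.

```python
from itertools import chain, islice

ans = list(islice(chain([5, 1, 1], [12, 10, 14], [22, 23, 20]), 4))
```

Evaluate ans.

Step 1: chain([5, 1, 1], [12, 10, 14], [22, 23, 20]) = [5, 1, 1, 12, 10, 14, 22, 23, 20].
Step 2: islice takes first 4 elements: [5, 1, 1, 12].
Therefore ans = [5, 1, 1, 12].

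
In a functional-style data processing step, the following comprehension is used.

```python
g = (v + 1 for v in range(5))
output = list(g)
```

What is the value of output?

Step 1: For each v in range(5), compute v+1:
  v=0: 0+1 = 1
  v=1: 1+1 = 2
  v=2: 2+1 = 3
  v=3: 3+1 = 4
  v=4: 4+1 = 5
Therefore output = [1, 2, 3, 4, 5].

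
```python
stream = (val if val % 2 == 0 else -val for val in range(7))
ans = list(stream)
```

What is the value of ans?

Step 1: For each val in range(7), yield val if even, else -val:
  val=0: even, yield 0
  val=1: odd, yield -1
  val=2: even, yield 2
  val=3: odd, yield -3
  val=4: even, yield 4
  val=5: odd, yield -5
  val=6: even, yield 6
Therefore ans = [0, -1, 2, -3, 4, -5, 6].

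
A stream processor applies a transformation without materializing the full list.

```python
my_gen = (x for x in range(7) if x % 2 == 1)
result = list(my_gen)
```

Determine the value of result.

Step 1: Filter range(7) keeping only odd values:
  x=0: even, excluded
  x=1: odd, included
  x=2: even, excluded
  x=3: odd, included
  x=4: even, excluded
  x=5: odd, included
  x=6: even, excluded
Therefore result = [1, 3, 5].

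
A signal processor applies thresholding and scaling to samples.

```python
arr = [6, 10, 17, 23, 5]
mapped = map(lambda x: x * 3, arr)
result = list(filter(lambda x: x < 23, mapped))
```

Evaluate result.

Step 1: Map x * 3:
  6 -> 18
  10 -> 30
  17 -> 51
  23 -> 69
  5 -> 15
Step 2: Filter for < 23:
  18: kept
  30: removed
  51: removed
  69: removed
  15: kept
Therefore result = [18, 15].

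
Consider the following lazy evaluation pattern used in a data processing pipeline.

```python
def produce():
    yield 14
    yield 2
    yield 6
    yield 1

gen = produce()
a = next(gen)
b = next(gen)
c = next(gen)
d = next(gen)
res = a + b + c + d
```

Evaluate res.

Step 1: Create generator and consume all values:
  a = next(gen) = 14
  b = next(gen) = 2
  c = next(gen) = 6
  d = next(gen) = 1
Step 2: res = 14 + 2 + 6 + 1 = 23.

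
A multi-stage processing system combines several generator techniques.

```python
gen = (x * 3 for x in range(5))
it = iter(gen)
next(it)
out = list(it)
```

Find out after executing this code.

Step 1: Generator produces [0, 3, 6, 9, 12].
Step 2: next(it) consumes first element (0).
Step 3: list(it) collects remaining: [3, 6, 9, 12].
Therefore out = [3, 6, 9, 12].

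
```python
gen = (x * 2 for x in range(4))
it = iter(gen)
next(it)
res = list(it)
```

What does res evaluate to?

Step 1: Generator produces [0, 2, 4, 6].
Step 2: next(it) consumes first element (0).
Step 3: list(it) collects remaining: [2, 4, 6].
Therefore res = [2, 4, 6].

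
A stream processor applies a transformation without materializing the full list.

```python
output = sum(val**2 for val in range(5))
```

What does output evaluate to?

Step 1: Compute val**2 for each val in range(5):
  val=0: 0**2 = 0
  val=1: 1**2 = 1
  val=2: 2**2 = 4
  val=3: 3**2 = 9
  val=4: 4**2 = 16
Step 2: sum = 0 + 1 + 4 + 9 + 16 = 30.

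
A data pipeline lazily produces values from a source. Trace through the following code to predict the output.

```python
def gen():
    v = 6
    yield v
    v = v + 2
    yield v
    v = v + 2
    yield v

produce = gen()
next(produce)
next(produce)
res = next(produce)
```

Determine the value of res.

Step 1: Trace through generator execution:
  Yield 1: v starts at 6, yield 6
  Yield 2: v = 6 + 2 = 8, yield 8
  Yield 3: v = 8 + 2 = 10, yield 10
Step 2: First next() gets 6, second next() gets the second value, third next() yields 10.
Therefore res = 10.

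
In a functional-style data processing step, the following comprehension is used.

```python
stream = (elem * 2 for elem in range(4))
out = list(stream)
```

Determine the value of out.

Step 1: For each elem in range(4), compute elem*2:
  elem=0: 0*2 = 0
  elem=1: 1*2 = 2
  elem=2: 2*2 = 4
  elem=3: 3*2 = 6
Therefore out = [0, 2, 4, 6].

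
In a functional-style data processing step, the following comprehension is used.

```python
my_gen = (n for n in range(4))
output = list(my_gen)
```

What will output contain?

Step 1: Generator expression iterates range(4): [0, 1, 2, 3].
Step 2: list() collects all values.
Therefore output = [0, 1, 2, 3].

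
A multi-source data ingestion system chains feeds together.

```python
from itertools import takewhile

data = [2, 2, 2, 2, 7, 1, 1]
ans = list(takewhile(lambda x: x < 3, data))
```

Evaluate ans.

Step 1: takewhile stops at first element >= 3:
  2 < 3: take
  2 < 3: take
  2 < 3: take
  2 < 3: take
  7 >= 3: stop
Therefore ans = [2, 2, 2, 2].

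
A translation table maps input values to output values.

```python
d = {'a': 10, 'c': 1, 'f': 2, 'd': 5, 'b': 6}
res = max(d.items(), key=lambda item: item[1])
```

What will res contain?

Step 1: Find item with maximum value:
  ('a', 10)
  ('c', 1)
  ('f', 2)
  ('d', 5)
  ('b', 6)
Step 2: Maximum value is 10 at key 'a'.
Therefore res = ('a', 10).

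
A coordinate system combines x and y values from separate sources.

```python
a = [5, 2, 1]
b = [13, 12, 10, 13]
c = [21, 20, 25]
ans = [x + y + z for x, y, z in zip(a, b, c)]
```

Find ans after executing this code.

Step 1: zip three lists (truncates to shortest, len=3):
  5 + 13 + 21 = 39
  2 + 12 + 20 = 34
  1 + 10 + 25 = 36
Therefore ans = [39, 34, 36].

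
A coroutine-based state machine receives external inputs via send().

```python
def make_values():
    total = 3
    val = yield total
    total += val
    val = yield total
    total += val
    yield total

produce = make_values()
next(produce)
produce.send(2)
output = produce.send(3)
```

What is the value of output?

Step 1: next() -> yield total=3.
Step 2: send(2) -> val=2, total = 3+2 = 5, yield 5.
Step 3: send(3) -> val=3, total = 5+3 = 8, yield 8.
Therefore output = 8.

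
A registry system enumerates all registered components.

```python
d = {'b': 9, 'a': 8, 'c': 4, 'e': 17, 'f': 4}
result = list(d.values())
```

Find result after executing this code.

Step 1: d.values() returns the dictionary values in insertion order.
Therefore result = [9, 8, 4, 17, 4].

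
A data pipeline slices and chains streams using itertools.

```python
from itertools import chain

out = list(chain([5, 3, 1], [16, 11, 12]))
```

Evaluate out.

Step 1: chain() concatenates iterables: [5, 3, 1] + [16, 11, 12].
Therefore out = [5, 3, 1, 16, 11, 12].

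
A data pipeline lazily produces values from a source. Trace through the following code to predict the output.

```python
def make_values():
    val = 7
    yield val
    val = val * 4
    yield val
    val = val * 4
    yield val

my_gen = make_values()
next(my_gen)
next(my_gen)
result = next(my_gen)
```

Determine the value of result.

Step 1: Trace through generator execution:
  Yield 1: val starts at 7, yield 7
  Yield 2: val = 7 * 4 = 28, yield 28
  Yield 3: val = 28 * 4 = 112, yield 112
Step 2: First next() gets 7, second next() gets the second value, third next() yields 112.
Therefore result = 112.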